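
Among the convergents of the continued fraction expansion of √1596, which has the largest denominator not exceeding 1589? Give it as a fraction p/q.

63081/1579

√1596 = [39; 1, 18, 1, 78, …] (period length 4).
Convergents:
  p_0/q_0 = 39/1
  p_1/q_1 = 40/1
  p_2/q_2 = 759/19
  p_3/q_3 = 799/20
  p_4/q_4 = 63081/1579
  p_5/q_5 = 63880/1599
q_4 = 1579 ≤ 1589 < 1599 = q_5, so the answer is 63081/1579.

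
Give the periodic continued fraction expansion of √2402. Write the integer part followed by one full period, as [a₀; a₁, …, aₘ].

[49; 98]

a₀ = ⌊√2402⌋ = 49.
With m₀=0, d₀=1 and mₖ₊₁ = dₖaₖ − mₖ, dₖ₊₁ = (n − mₖ₊₁²)/dₖ, aₖ₊₁ = ⌊(a₀+mₖ₊₁)/dₖ₊₁⌋:
  k=1: m=49, d=1, a=98
d=1 and a=2a₀=98 at k=1, so the next step gives (m, d) = (49, 1) again — its k=1 value — and the period has length 1.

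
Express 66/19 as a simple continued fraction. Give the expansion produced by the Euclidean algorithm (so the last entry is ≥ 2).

66 = 3·19 + 9
19 = 2·9 + 1
9 = 9·1 + 0  (stop)
So 66/19 = [3; 2, 9].

[3; 2, 9]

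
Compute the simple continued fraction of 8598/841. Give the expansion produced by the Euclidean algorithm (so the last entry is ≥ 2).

[10; 4, 2, 8, 1, 9]

8598 = 10*841 + 188
841 = 4*188 + 89
188 = 2*89 + 10
89 = 8*10 + 9
10 = 1*9 + 1
9 = 9*1 + 0  (stop)
So 8598/841 = [10; 4, 2, 8, 1, 9].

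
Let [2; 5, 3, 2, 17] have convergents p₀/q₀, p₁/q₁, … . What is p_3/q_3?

81/37

Using pₖ = aₖpₖ₋₁ + pₖ₋₂, qₖ = aₖqₖ₋₁ + qₖ₋₂ (with p₋₁=1, p₋₂=0, q₋₁=0, q₋₂=1):
  k=0: a=2, p=2, q=1
  k=1: a=5, p=11, q=5
  k=2: a=3, p=35, q=16
  k=3: a=2, p=81, q=37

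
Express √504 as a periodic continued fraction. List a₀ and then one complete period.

a₀ = ⌊√504⌋ = 22.
With m₀=0, d₀=1 and mₖ₊₁ = dₖaₖ − mₖ, dₖ₊₁ = (n − mₖ₊₁²)/dₖ, aₖ₊₁ = ⌊(a₀+mₖ₊₁)/dₖ₊₁⌋:
  k=1: m=22, d=20, a=2
  k=2: m=18, d=9, a=4
  k=3: m=18, d=20, a=2
  k=4: m=22, d=1, a=44
d=1 and a=2a₀=44 at k=4, so the next step gives (m, d) = (22, 20) again — its k=1 value — and the period has length 4.

[22; 2, 4, 2, 44]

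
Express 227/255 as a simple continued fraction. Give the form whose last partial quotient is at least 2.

227 = 0×255 + 227
255 = 1×227 + 28
227 = 8×28 + 3
28 = 9×3 + 1
3 = 3×1 + 0  (stop)
So 227/255 = [0; 1, 8, 9, 3].

[0; 1, 8, 9, 3]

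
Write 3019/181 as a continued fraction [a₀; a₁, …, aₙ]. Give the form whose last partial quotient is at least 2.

[16; 1, 2, 8, 3, 2]

3019 = 16×181 + 123
181 = 1×123 + 58
123 = 2×58 + 7
58 = 8×7 + 2
7 = 3×2 + 1
2 = 2×1 + 0  (stop)
So 3019/181 = [16; 1, 2, 8, 3, 2].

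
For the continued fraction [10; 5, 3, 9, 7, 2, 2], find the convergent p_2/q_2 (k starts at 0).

163/16

Using pₖ = aₖpₖ₋₁ + pₖ₋₂, qₖ = aₖqₖ₋₁ + qₖ₋₂ (with p₋₁=1, p₋₂=0, q₋₁=0, q₋₂=1):
  k=0: a=10, p=10, q=1
  k=1: a=5, p=51, q=5
  k=2: a=3, p=163, q=16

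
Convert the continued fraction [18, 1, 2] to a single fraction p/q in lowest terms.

56/3

Fold from the inside: start with 2/1.
  1 + 1/2 = 3/2
  18 + 2/3 = 56/3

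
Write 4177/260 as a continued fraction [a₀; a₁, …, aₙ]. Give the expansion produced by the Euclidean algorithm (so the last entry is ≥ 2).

[16; 15, 3, 2, 2]

4177 = 16×260 + 17
260 = 15×17 + 5
17 = 3×5 + 2
5 = 2×2 + 1
2 = 2×1 + 0  (stop)
So 4177/260 = [16; 15, 3, 2, 2].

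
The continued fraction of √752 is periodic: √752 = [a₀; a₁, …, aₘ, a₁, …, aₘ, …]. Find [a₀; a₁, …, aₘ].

[27; 2, 2, 1, 2, 1, 2, 2, 54]

a₀ = ⌊√752⌋ = 27.
With m₀=0, d₀=1 and mₖ₊₁ = dₖaₖ − mₖ, dₖ₊₁ = (n − mₖ₊₁²)/dₖ, aₖ₊₁ = ⌊(a₀+mₖ₊₁)/dₖ₊₁⌋:
  k=1: m=27, d=23, a=2
  k=2: m=19, d=17, a=2
  k=3: m=15, d=31, a=1
  k=4: m=16, d=16, a=2
  k=5: m=16, d=31, a=1
  k=6: m=15, d=17, a=2
  k=7: m=19, d=23, a=2
  k=8: m=27, d=1, a=54
d=1 and a=2a₀=54 at k=8, so the next step gives (m, d) = (27, 23) again — its k=1 value — and the period has length 8.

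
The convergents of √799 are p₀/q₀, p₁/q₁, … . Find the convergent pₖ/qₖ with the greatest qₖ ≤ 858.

√799 = [28; 3, 1, 3, 56, …] (period length 4).
Convergents:
  p_0/q_0 = 28/1
  p_1/q_1 = 85/3
  p_2/q_2 = 113/4
  p_3/q_3 = 424/15
  p_4/q_4 = 23857/844
  p_5/q_5 = 71995/2547
q_4 = 844 ≤ 858 < 2547 = q_5, so the answer is 23857/844.

23857/844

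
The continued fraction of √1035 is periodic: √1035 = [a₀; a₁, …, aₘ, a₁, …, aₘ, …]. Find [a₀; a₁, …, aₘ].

[32; 5, 1, 5, 64]

a₀ = ⌊√1035⌋ = 32.
With m₀=0, d₀=1 and mₖ₊₁ = dₖaₖ − mₖ, dₖ₊₁ = (n − mₖ₊₁²)/dₖ, aₖ₊₁ = ⌊(a₀+mₖ₊₁)/dₖ₊₁⌋:
  k=1: m=32, d=11, a=5
  k=2: m=23, d=46, a=1
  k=3: m=23, d=11, a=5
  k=4: m=32, d=1, a=64
d=1 and a=2a₀=64 at k=4, so the next step gives (m, d) = (32, 11) again — its k=1 value — and the period has length 4.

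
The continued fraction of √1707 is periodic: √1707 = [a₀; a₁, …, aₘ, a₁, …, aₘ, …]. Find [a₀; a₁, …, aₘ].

a₀ = ⌊√1707⌋ = 41.
With m₀=0, d₀=1 and mₖ₊₁ = dₖaₖ − mₖ, dₖ₊₁ = (n − mₖ₊₁²)/dₖ, aₖ₊₁ = ⌊(a₀+mₖ₊₁)/dₖ₊₁⌋:
  k=1: m=41, d=26, a=3
  k=2: m=37, d=13, a=6
  k=3: m=41, d=2, a=41
  k=4: m=41, d=13, a=6
  k=5: m=37, d=26, a=3
  k=6: m=41, d=1, a=82
d=1 and a=2a₀=82 at k=6, so the next step gives (m, d) = (41, 26) again — its k=1 value — and the period has length 6.

[41; 3, 6, 41, 6, 3, 82]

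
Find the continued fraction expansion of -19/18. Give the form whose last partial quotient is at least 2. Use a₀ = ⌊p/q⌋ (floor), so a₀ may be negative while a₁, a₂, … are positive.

[-2; 1, 17]

-19 = -2·18 + 17
18 = 1·17 + 1
17 = 17·1 + 0  (stop)
So -19/18 = [-2; 1, 17].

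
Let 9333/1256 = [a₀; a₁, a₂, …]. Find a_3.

9

9333 = 7·1256 + 541   →  a_0 = 7
1256 = 2·541 + 174   →  a_1 = 2
541 = 3·174 + 19   →  a_2 = 3
174 = 9·19 + 3   →  a_3 = 9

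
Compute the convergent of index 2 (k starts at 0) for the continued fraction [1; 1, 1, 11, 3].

3/2

Using pₖ = aₖpₖ₋₁ + pₖ₋₂, qₖ = aₖqₖ₋₁ + qₖ₋₂ (with p₋₁=1, p₋₂=0, q₋₁=0, q₋₂=1):
  k=0: a=1, p=1, q=1
  k=1: a=1, p=2, q=1
  k=2: a=1, p=3, q=2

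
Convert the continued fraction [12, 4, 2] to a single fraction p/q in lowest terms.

110/9

Using pₖ = aₖpₖ₋₁ + pₖ₋₂ and qₖ = aₖqₖ₋₁ + qₖ₋₂:
  k=0: a=12, p=12, q=1
  k=1: a=4, p=49, q=4
  k=2: a=2, p=110, q=9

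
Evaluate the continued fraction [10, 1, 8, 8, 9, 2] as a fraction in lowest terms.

15301/1405

Using pₖ = aₖpₖ₋₁ + pₖ₋₂ and qₖ = aₖqₖ₋₁ + qₖ₋₂:
  k=0: a=10, p=10, q=1
  k=1: a=1, p=11, q=1
  k=2: a=8, p=98, q=9
  k=3: a=8, p=795, q=73
  k=4: a=9, p=7253, q=666
  k=5: a=2, p=15301, q=1405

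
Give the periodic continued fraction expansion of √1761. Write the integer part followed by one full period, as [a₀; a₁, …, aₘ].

[41; 1, 26, 1, 82]

a₀ = ⌊√1761⌋ = 41.
With m₀=0, d₀=1 and mₖ₊₁ = dₖaₖ − mₖ, dₖ₊₁ = (n − mₖ₊₁²)/dₖ, aₖ₊₁ = ⌊(a₀+mₖ₊₁)/dₖ₊₁⌋:
  k=1: m=41, d=80, a=1
  k=2: m=39, d=3, a=26
  k=3: m=39, d=80, a=1
  k=4: m=41, d=1, a=82
d=1 and a=2a₀=82 at k=4, so the next step gives (m, d) = (41, 80) again — its k=1 value — and the period has length 4.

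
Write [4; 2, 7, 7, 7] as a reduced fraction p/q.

3413/764

Using pₖ = aₖpₖ₋₁ + pₖ₋₂ and qₖ = aₖqₖ₋₁ + qₖ₋₂:
  k=0: a=4, p=4, q=1
  k=1: a=2, p=9, q=2
  k=2: a=7, p=67, q=15
  k=3: a=7, p=478, q=107
  k=4: a=7, p=3413, q=764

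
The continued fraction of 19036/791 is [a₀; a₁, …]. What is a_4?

19036 = 24·791 + 52   →  a_0 = 24
791 = 15·52 + 11   →  a_1 = 15
52 = 4·11 + 8   →  a_2 = 4
11 = 1·8 + 3   →  a_3 = 1
8 = 2·3 + 2   →  a_4 = 2

2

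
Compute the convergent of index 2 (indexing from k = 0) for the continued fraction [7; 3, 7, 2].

Using pₖ = aₖpₖ₋₁ + pₖ₋₂, qₖ = aₖqₖ₋₁ + qₖ₋₂ (with p₋₁=1, p₋₂=0, q₋₁=0, q₋₂=1):
  k=0: a=7, p=7, q=1
  k=1: a=3, p=22, q=3
  k=2: a=7, p=161, q=22

161/22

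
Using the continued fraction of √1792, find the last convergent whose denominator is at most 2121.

32257/762

√1792 = [42; 3, 84, …] (period length 2).
Convergents:
  p_0/q_0 = 42/1
  p_1/q_1 = 127/3
  p_2/q_2 = 10710/253
  p_3/q_3 = 32257/762
  p_4/q_4 = 2720298/64261
q_3 = 762 ≤ 2121 < 64261 = q_4, so the answer is 32257/762.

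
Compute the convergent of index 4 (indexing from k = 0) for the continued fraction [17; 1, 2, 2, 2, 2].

Using pₖ = aₖpₖ₋₁ + pₖ₋₂, qₖ = aₖqₖ₋₁ + qₖ₋₂ (with p₋₁=1, p₋₂=0, q₋₁=0, q₋₂=1):
  k=0: a=17, p=17, q=1
  k=1: a=1, p=18, q=1
  k=2: a=2, p=53, q=3
  k=3: a=2, p=124, q=7
  k=4: a=2, p=301, q=17

301/17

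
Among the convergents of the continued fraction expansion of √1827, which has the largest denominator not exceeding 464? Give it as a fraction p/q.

√1827 = [42; 1, 2, 1, 8, 1, 2, 1, 84, …] (period length 8).
Convergents:
  p_0/q_0 = 42/1
  p_1/q_1 = 43/1
  p_2/q_2 = 128/3
  p_3/q_3 = 171/4
  p_4/q_4 = 1496/35
  p_5/q_5 = 1667/39
  p_6/q_6 = 4830/113
  p_7/q_7 = 6497/152
  p_8/q_8 = 550578/12881
q_7 = 152 ≤ 464 < 12881 = q_8, so the answer is 6497/152.

6497/152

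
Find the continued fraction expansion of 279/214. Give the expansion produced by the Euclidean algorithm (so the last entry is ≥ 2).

279 = 1*214 + 65
214 = 3*65 + 19
65 = 3*19 + 8
19 = 2*8 + 3
8 = 2*3 + 2
3 = 1*2 + 1
2 = 2*1 + 0  (stop)
So 279/214 = [1; 3, 3, 2, 2, 1, 2].

[1; 3, 3, 2, 2, 1, 2]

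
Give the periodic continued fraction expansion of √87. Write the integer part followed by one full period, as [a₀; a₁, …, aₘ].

[9; 3, 18]

a₀ = ⌊√87⌋ = 9.
With m₀=0, d₀=1 and mₖ₊₁ = dₖaₖ − mₖ, dₖ₊₁ = (n − mₖ₊₁²)/dₖ, aₖ₊₁ = ⌊(a₀+mₖ₊₁)/dₖ₊₁⌋:
  k=1: m=9, d=6, a=3
  k=2: m=9, d=1, a=18
d=1 and a=2a₀=18 at k=2, so the next step gives (m, d) = (9, 6) again — its k=1 value — and the period has length 2.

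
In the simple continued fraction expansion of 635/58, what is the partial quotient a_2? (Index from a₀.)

18

635 = 10·58 + 55   →  a_0 = 10
58 = 1·55 + 3   →  a_1 = 1
55 = 18·3 + 1   →  a_2 = 18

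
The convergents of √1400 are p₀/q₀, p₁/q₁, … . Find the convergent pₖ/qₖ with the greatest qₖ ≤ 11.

187/5

√1400 = [37; 2, 2, 2, 74, …] (period length 4).
Convergents:
  p_0/q_0 = 37/1
  p_1/q_1 = 75/2
  p_2/q_2 = 187/5
  p_3/q_3 = 449/12
q_2 = 5 ≤ 11 < 12 = q_3, so the answer is 187/5.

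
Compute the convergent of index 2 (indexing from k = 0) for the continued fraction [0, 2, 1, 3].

Using pₖ = aₖpₖ₋₁ + pₖ₋₂, qₖ = aₖqₖ₋₁ + qₖ₋₂ (with p₋₁=1, p₋₂=0, q₋₁=0, q₋₂=1):
  k=0: a=0, p=0, q=1
  k=1: a=2, p=1, q=2
  k=2: a=1, p=1, q=3

1/3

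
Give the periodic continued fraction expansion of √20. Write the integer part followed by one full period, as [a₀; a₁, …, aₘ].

[4; 2, 8]

a₀ = ⌊√20⌋ = 4.
With m₀=0, d₀=1 and mₖ₊₁ = dₖaₖ − mₖ, dₖ₊₁ = (n − mₖ₊₁²)/dₖ, aₖ₊₁ = ⌊(a₀+mₖ₊₁)/dₖ₊₁⌋:
  k=1: m=4, d=4, a=2
  k=2: m=4, d=1, a=8
d=1 and a=2a₀=8 at k=2, so the next step gives (m, d) = (4, 4) again — its k=1 value — and the period has length 2.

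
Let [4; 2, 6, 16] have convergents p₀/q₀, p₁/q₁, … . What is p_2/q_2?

Using pₖ = aₖpₖ₋₁ + pₖ₋₂, qₖ = aₖqₖ₋₁ + qₖ₋₂ (with p₋₁=1, p₋₂=0, q₋₁=0, q₋₂=1):
  k=0: a=4, p=4, q=1
  k=1: a=2, p=9, q=2
  k=2: a=6, p=58, q=13

58/13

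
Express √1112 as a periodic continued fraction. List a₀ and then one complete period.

a₀ = ⌊√1112⌋ = 33.
With m₀=0, d₀=1 and mₖ₊₁ = dₖaₖ − mₖ, dₖ₊₁ = (n − mₖ₊₁²)/dₖ, aₖ₊₁ = ⌊(a₀+mₖ₊₁)/dₖ₊₁⌋:
  k=1: m=33, d=23, a=2
  k=2: m=13, d=41, a=1
  k=3: m=28, d=8, a=7
  k=4: m=28, d=41, a=1
  k=5: m=13, d=23, a=2
  k=6: m=33, d=1, a=66
d=1 and a=2a₀=66 at k=6, so the next step gives (m, d) = (33, 23) again — its k=1 value — and the period has length 6.

[33; 2, 1, 7, 1, 2, 66]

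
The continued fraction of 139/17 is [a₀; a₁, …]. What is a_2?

1

139 = 8·17 + 3   →  a_0 = 8
17 = 5·3 + 2   →  a_1 = 5
3 = 1·2 + 1   →  a_2 = 1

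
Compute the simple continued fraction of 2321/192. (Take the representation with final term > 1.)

[12; 11, 3, 2, 2]

2321 = 12*192 + 17
192 = 11*17 + 5
17 = 3*5 + 2
5 = 2*2 + 1
2 = 2*1 + 0  (stop)
So 2321/192 = [12; 11, 3, 2, 2].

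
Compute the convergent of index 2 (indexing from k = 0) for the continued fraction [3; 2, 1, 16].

Using pₖ = aₖpₖ₋₁ + pₖ₋₂, qₖ = aₖqₖ₋₁ + qₖ₋₂ (with p₋₁=1, p₋₂=0, q₋₁=0, q₋₂=1):
  k=0: a=3, p=3, q=1
  k=1: a=2, p=7, q=2
  k=2: a=1, p=10, q=3

10/3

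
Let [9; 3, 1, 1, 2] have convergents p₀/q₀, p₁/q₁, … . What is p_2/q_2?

Using pₖ = aₖpₖ₋₁ + pₖ₋₂, qₖ = aₖqₖ₋₁ + qₖ₋₂ (with p₋₁=1, p₋₂=0, q₋₁=0, q₋₂=1):
  k=0: a=9, p=9, q=1
  k=1: a=3, p=28, q=3
  k=2: a=1, p=37, q=4

37/4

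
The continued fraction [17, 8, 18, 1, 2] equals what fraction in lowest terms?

7723/451

Fold from the inside: start with 2/1.
  1 + 1/2 = 3/2
  18 + 2/3 = 56/3
  8 + 3/56 = 451/56
  17 + 56/451 = 7723/451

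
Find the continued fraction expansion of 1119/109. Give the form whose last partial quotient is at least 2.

[10; 3, 1, 3, 7]

1119 = 10*109 + 29
109 = 3*29 + 22
29 = 1*22 + 7
22 = 3*7 + 1
7 = 7*1 + 0  (stop)
So 1119/109 = [10; 3, 1, 3, 7].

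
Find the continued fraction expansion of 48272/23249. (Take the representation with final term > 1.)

48272 = 2*23249 + 1774
23249 = 13*1774 + 187
1774 = 9*187 + 91
187 = 2*91 + 5
91 = 18*5 + 1
5 = 5*1 + 0  (stop)
So 48272/23249 = [2; 13, 9, 2, 18, 5].

[2; 13, 9, 2, 18, 5]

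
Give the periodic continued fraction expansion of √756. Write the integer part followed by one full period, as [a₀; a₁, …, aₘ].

[27; 2, 54]

a₀ = ⌊√756⌋ = 27.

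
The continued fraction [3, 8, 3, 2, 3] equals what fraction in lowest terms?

621/199

Fold from the inside: start with 3/1.
  2 + 1/3 = 7/3
  3 + 3/7 = 24/7
  8 + 7/24 = 199/24
  3 + 24/199 = 621/199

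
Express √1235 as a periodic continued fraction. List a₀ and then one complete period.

a₀ = ⌊√1235⌋ = 35.

[35; 7, 70]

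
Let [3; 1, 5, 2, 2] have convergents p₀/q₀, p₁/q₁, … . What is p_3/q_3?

Using pₖ = aₖpₖ₋₁ + pₖ₋₂, qₖ = aₖqₖ₋₁ + qₖ₋₂ (with p₋₁=1, p₋₂=0, q₋₁=0, q₋₂=1):
  k=0: a=3, p=3, q=1
  k=1: a=1, p=4, q=1
  k=2: a=5, p=23, q=6
  k=3: a=2, p=50, q=13

50/13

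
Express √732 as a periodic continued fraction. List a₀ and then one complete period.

a₀ = ⌊√732⌋ = 27.
With m₀=0, d₀=1 and mₖ₊₁ = dₖaₖ − mₖ, dₖ₊₁ = (n − mₖ₊₁²)/dₖ, aₖ₊₁ = ⌊(a₀+mₖ₊₁)/dₖ₊₁⌋:
  k=1: m=27, d=3, a=18
  k=2: m=27, d=1, a=54
d=1 and a=2a₀=54 at k=2, so the next step gives (m, d) = (27, 3) again — its k=1 value — and the period has length 2.

[27; 18, 54]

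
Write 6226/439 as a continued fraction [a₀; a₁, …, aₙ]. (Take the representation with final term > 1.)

6226 = 14×439 + 80
439 = 5×80 + 39
80 = 2×39 + 2
39 = 19×2 + 1
2 = 2×1 + 0  (stop)
So 6226/439 = [14; 5, 2, 19, 2].

[14; 5, 2, 19, 2]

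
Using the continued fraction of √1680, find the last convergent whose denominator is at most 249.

3361/82

√1680 = [40; 1, 80, …] (period length 2).
Convergents:
  p_0/q_0 = 40/1
  p_1/q_1 = 41/1
  p_2/q_2 = 3320/81
  p_3/q_3 = 3361/82
  p_4/q_4 = 272200/6641
q_3 = 82 ≤ 249 < 6641 = q_4, so the answer is 3361/82.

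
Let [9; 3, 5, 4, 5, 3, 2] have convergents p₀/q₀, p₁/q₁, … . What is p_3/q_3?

624/67

Using pₖ = aₖpₖ₋₁ + pₖ₋₂, qₖ = aₖqₖ₋₁ + qₖ₋₂ (with p₋₁=1, p₋₂=0, q₋₁=0, q₋₂=1):
  k=0: a=9, p=9, q=1
  k=1: a=3, p=28, q=3
  k=2: a=5, p=149, q=16
  k=3: a=4, p=624, q=67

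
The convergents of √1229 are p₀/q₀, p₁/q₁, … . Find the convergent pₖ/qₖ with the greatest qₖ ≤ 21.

√1229 = [35; 17, 1, 1, 17, 70, …] (period length 5).
Convergents:
  p_0/q_0 = 35/1
  p_1/q_1 = 596/17
  p_2/q_2 = 631/18
  p_3/q_3 = 1227/35
q_2 = 18 ≤ 21 < 35 = q_3, so the answer is 631/18.

631/18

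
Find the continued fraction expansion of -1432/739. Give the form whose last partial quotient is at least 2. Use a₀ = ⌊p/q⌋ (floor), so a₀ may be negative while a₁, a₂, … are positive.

-1432 = -2*739 + 46
739 = 16*46 + 3
46 = 15*3 + 1
3 = 3*1 + 0  (stop)
So -1432/739 = [-2; 16, 15, 3].

[-2; 16, 15, 3]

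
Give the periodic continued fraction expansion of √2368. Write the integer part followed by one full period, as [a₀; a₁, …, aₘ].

a₀ = ⌊√2368⌋ = 48.
With m₀=0, d₀=1 and mₖ₊₁ = dₖaₖ − mₖ, dₖ₊₁ = (n − mₖ₊₁²)/dₖ, aₖ₊₁ = ⌊(a₀+mₖ₊₁)/dₖ₊₁⌋:
  k=1: m=48, d=64, a=1
  k=2: m=16, d=33, a=1
  k=3: m=17, d=63, a=1
  k=4: m=46, d=4, a=23
  k=5: m=46, d=63, a=1
  k=6: m=17, d=33, a=1
  k=7: m=16, d=64, a=1
  k=8: m=48, d=1, a=96
d=1 and a=2a₀=96 at k=8, so the next step gives (m, d) = (48, 64) again — its k=1 value — and the period has length 8.

[48; 1, 1, 1, 23, 1, 1, 1, 96]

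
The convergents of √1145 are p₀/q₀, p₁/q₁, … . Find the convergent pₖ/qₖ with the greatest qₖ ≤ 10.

203/6

√1145 = [33; 1, 5, 5, 1, 66, …] (period length 5).
Convergents:
  p_0/q_0 = 33/1
  p_1/q_1 = 34/1
  p_2/q_2 = 203/6
  p_3/q_3 = 1049/31
q_2 = 6 ≤ 10 < 31 = q_3, so the answer is 203/6.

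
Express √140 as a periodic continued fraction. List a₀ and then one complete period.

a₀ = ⌊√140⌋ = 11.
With m₀=0, d₀=1 and mₖ₊₁ = dₖaₖ − mₖ, dₖ₊₁ = (n − mₖ₊₁²)/dₖ, aₖ₊₁ = ⌊(a₀+mₖ₊₁)/dₖ₊₁⌋:
  k=1: m=11, d=19, a=1
  k=2: m=8, d=4, a=4
  k=3: m=8, d=19, a=1
  k=4: m=11, d=1, a=22
d=1 and a=2a₀=22 at k=4, so the next step gives (m, d) = (11, 19) again — its k=1 value — and the period has length 4.

[11; 1, 4, 1, 22]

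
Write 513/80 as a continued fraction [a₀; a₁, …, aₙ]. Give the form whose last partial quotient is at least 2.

[6; 2, 2, 2, 1, 4]

513 = 6×80 + 33
80 = 2×33 + 14
33 = 2×14 + 5
14 = 2×5 + 4
5 = 1×4 + 1
4 = 4×1 + 0  (stop)
So 513/80 = [6; 2, 2, 2, 1, 4].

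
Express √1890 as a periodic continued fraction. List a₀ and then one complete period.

a₀ = ⌊√1890⌋ = 43.

[43; 2, 9, 6, 9, 2, 86]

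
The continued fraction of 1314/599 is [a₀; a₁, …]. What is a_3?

9

1314 = 2·599 + 116   →  a_0 = 2
599 = 5·116 + 19   →  a_1 = 5
116 = 6·19 + 2   →  a_2 = 6
19 = 9·2 + 1   →  a_3 = 9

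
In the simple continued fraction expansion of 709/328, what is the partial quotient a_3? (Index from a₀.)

3

709 = 2·328 + 53   →  a_0 = 2
328 = 6·53 + 10   →  a_1 = 6
53 = 5·10 + 3   →  a_2 = 5
10 = 3·3 + 1   →  a_3 = 3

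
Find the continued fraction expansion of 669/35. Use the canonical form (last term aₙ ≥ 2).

669 = 19*35 + 4
35 = 8*4 + 3
4 = 1*3 + 1
3 = 3*1 + 0  (stop)
So 669/35 = [19; 8, 1, 3].

[19; 8, 1, 3]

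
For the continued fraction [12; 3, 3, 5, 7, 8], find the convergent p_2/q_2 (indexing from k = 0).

123/10

Using pₖ = aₖpₖ₋₁ + pₖ₋₂, qₖ = aₖqₖ₋₁ + qₖ₋₂ (with p₋₁=1, p₋₂=0, q₋₁=0, q₋₂=1):
  k=0: a=12, p=12, q=1
  k=1: a=3, p=37, q=3
  k=2: a=3, p=123, q=10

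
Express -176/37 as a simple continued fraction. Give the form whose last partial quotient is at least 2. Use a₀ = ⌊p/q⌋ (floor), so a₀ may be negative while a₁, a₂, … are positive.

[-5; 4, 9]

-176 = -5×37 + 9
37 = 4×9 + 1
9 = 9×1 + 0  (stop)
So -176/37 = [-5; 4, 9].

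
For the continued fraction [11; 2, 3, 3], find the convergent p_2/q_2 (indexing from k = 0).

80/7

Using pₖ = aₖpₖ₋₁ + pₖ₋₂, qₖ = aₖqₖ₋₁ + qₖ₋₂ (with p₋₁=1, p₋₂=0, q₋₁=0, q₋₂=1):
  k=0: a=11, p=11, q=1
  k=1: a=2, p=23, q=2
  k=2: a=3, p=80, q=7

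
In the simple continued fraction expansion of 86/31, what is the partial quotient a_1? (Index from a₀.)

1

86 = 2·31 + 24   →  a_0 = 2
31 = 1·24 + 7   →  a_1 = 1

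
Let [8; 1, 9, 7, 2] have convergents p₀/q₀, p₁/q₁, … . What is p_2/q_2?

89/10

Using pₖ = aₖpₖ₋₁ + pₖ₋₂, qₖ = aₖqₖ₋₁ + qₖ₋₂ (with p₋₁=1, p₋₂=0, q₋₁=0, q₋₂=1):
  k=0: a=8, p=8, q=1
  k=1: a=1, p=9, q=1
  k=2: a=9, p=89, q=10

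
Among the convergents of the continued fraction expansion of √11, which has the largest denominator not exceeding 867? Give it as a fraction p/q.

1257/379

√11 = [3; 3, 6, …] (period length 2).
Convergents:
  p_0/q_0 = 3/1
  p_1/q_1 = 10/3
  p_2/q_2 = 63/19
  p_3/q_3 = 199/60
  p_4/q_4 = 1257/379
  p_5/q_5 = 3970/1197
q_4 = 379 ≤ 867 < 1197 = q_5, so the answer is 1257/379.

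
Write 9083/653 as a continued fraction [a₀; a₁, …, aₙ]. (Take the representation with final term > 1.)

[13; 1, 10, 14, 1, 3]

9083 = 13*653 + 594
653 = 1*594 + 59
594 = 10*59 + 4
59 = 14*4 + 3
4 = 1*3 + 1
3 = 3*1 + 0  (stop)
So 9083/653 = [13; 1, 10, 14, 1, 3].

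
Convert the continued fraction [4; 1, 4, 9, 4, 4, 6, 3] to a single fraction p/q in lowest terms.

75931/15805

Fold from the inside: start with 3/1.
  6 + 1/3 = 19/3
  4 + 3/19 = 79/19
  4 + 19/79 = 335/79
  9 + 79/335 = 3094/335
  4 + 335/3094 = 12711/3094
  1 + 3094/12711 = 15805/12711
  4 + 12711/15805 = 75931/15805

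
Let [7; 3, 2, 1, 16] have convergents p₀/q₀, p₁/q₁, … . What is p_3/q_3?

73/10

Using pₖ = aₖpₖ₋₁ + pₖ₋₂, qₖ = aₖqₖ₋₁ + qₖ₋₂ (with p₋₁=1, p₋₂=0, q₋₁=0, q₋₂=1):
  k=0: a=7, p=7, q=1
  k=1: a=3, p=22, q=3
  k=2: a=2, p=51, q=7
  k=3: a=1, p=73, q=10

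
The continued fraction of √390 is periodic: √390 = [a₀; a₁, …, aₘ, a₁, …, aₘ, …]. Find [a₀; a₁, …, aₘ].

a₀ = ⌊√390⌋ = 19.
With m₀=0, d₀=1 and mₖ₊₁ = dₖaₖ − mₖ, dₖ₊₁ = (n − mₖ₊₁²)/dₖ, aₖ₊₁ = ⌊(a₀+mₖ₊₁)/dₖ₊₁⌋:
  k=1: m=19, d=29, a=1
  k=2: m=10, d=10, a=2
  k=3: m=10, d=29, a=1
  k=4: m=19, d=1, a=38
d=1 and a=2a₀=38 at k=4, so the next step gives (m, d) = (19, 29) again — its k=1 value — and the period has length 4.

[19; 1, 2, 1, 38]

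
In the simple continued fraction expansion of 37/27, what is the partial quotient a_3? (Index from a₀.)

37 = 1·27 + 10   →  a_0 = 1
27 = 2·10 + 7   →  a_1 = 2
10 = 1·7 + 3   →  a_2 = 1
7 = 2·3 + 1   →  a_3 = 2

2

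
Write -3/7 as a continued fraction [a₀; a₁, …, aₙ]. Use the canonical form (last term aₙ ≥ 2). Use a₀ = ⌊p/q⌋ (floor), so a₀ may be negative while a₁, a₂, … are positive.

-3 = -1·7 + 4
7 = 1·4 + 3
4 = 1·3 + 1
3 = 3·1 + 0  (stop)
So -3/7 = [-1; 1, 1, 3].

[-1; 1, 1, 3]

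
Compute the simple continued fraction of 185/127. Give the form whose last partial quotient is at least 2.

185 = 1*127 + 58
127 = 2*58 + 11
58 = 5*11 + 3
11 = 3*3 + 2
3 = 1*2 + 1
2 = 2*1 + 0  (stop)
So 185/127 = [1; 2, 5, 3, 1, 2].

[1; 2, 5, 3, 1, 2]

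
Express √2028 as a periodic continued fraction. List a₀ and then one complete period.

a₀ = ⌊√2028⌋ = 45.
With m₀=0, d₀=1 and mₖ₊₁ = dₖaₖ − mₖ, dₖ₊₁ = (n − mₖ₊₁²)/dₖ, aₖ₊₁ = ⌊(a₀+mₖ₊₁)/dₖ₊₁⌋:
  k=1: m=45, d=3, a=30
  k=2: m=45, d=1, a=90
d=1 and a=2a₀=90 at k=2, so the next step gives (m, d) = (45, 3) again — its k=1 value — and the period has length 2.

[45; 30, 90]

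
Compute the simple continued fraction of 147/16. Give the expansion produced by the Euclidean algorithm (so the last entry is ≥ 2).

[9; 5, 3]

147 = 9×16 + 3
16 = 5×3 + 1
3 = 3×1 + 0  (stop)
So 147/16 = [9; 5, 3].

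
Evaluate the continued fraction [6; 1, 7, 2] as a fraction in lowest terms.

117/17

Using pₖ = aₖpₖ₋₁ + pₖ₋₂ and qₖ = aₖqₖ₋₁ + qₖ₋₂:
  k=0: a=6, p=6, q=1
  k=1: a=1, p=7, q=1
  k=2: a=7, p=55, q=8
  k=3: a=2, p=117, q=17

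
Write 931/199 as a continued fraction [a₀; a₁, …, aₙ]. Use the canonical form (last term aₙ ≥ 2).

[4; 1, 2, 9, 7]

931 = 4·199 + 135
199 = 1·135 + 64
135 = 2·64 + 7
64 = 9·7 + 1
7 = 7·1 + 0  (stop)
So 931/199 = [4; 1, 2, 9, 7].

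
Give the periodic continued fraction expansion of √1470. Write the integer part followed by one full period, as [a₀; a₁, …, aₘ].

[38; 2, 1, 14, 1, 2, 76]

a₀ = ⌊√1470⌋ = 38.
With m₀=0, d₀=1 and mₖ₊₁ = dₖaₖ − mₖ, dₖ₊₁ = (n − mₖ₊₁²)/dₖ, aₖ₊₁ = ⌊(a₀+mₖ₊₁)/dₖ₊₁⌋:
  k=1: m=38, d=26, a=2
  k=2: m=14, d=49, a=1
  k=3: m=35, d=5, a=14
  k=4: m=35, d=49, a=1
  k=5: m=14, d=26, a=2
  k=6: m=38, d=1, a=76
d=1 and a=2a₀=76 at k=6, so the next step gives (m, d) = (38, 26) again — its k=1 value — and the period has length 6.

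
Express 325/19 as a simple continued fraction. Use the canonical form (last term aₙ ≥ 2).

325 = 17·19 + 2
19 = 9·2 + 1
2 = 2·1 + 0  (stop)
So 325/19 = [17; 9, 2].

[17; 9, 2]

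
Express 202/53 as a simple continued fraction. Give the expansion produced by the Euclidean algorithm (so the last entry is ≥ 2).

[3; 1, 4, 3, 3]

202 = 3·53 + 43
53 = 1·43 + 10
43 = 4·10 + 3
10 = 3·3 + 1
3 = 3·1 + 0  (stop)
So 202/53 = [3; 1, 4, 3, 3].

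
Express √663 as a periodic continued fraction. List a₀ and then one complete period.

a₀ = ⌊√663⌋ = 25.
With m₀=0, d₀=1 and mₖ₊₁ = dₖaₖ − mₖ, dₖ₊₁ = (n − mₖ₊₁²)/dₖ, aₖ₊₁ = ⌊(a₀+mₖ₊₁)/dₖ₊₁⌋:
  k=1: m=25, d=38, a=1
  k=2: m=13, d=13, a=2
  k=3: m=13, d=38, a=1
  k=4: m=25, d=1, a=50
d=1 and a=2a₀=50 at k=4, so the next step gives (m, d) = (25, 38) again — its k=1 value — and the period has length 4.

[25; 1, 2, 1, 50]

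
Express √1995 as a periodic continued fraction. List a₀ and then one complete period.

a₀ = ⌊√1995⌋ = 44.
With m₀=0, d₀=1 and mₖ₊₁ = dₖaₖ − mₖ, dₖ₊₁ = (n − mₖ₊₁²)/dₖ, aₖ₊₁ = ⌊(a₀+mₖ₊₁)/dₖ₊₁⌋:
  k=1: m=44, d=59, a=1
  k=2: m=15, d=30, a=1
  k=3: m=15, d=59, a=1
  k=4: m=44, d=1, a=88
d=1 and a=2a₀=88 at k=4, so the next step gives (m, d) = (44, 59) again — its k=1 value — and the period has length 4.

[44; 1, 1, 1, 88]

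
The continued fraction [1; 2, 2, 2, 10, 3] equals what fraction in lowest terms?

548/387

Fold from the inside: start with 3/1.
  10 + 1/3 = 31/3
  2 + 3/31 = 65/31
  2 + 31/65 = 161/65
  2 + 65/161 = 387/161
  1 + 161/387 = 548/387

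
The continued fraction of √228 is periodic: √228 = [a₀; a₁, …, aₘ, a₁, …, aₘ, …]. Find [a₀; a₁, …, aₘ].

[15; 10, 30]

a₀ = ⌊√228⌋ = 15.
With m₀=0, d₀=1 and mₖ₊₁ = dₖaₖ − mₖ, dₖ₊₁ = (n − mₖ₊₁²)/dₖ, aₖ₊₁ = ⌊(a₀+mₖ₊₁)/dₖ₊₁⌋:
  k=1: m=15, d=3, a=10
  k=2: m=15, d=1, a=30
d=1 and a=2a₀=30 at k=2, so the next step gives (m, d) = (15, 3) again — its k=1 value — and the period has length 2.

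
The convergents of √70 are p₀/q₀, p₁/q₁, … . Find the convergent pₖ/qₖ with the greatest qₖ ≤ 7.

25/3

√70 = [8; 2, 1, 2, 1, 2, 16, …] (period length 6).
Convergents:
  p_0/q_0 = 8/1
  p_1/q_1 = 17/2
  p_2/q_2 = 25/3
  p_3/q_3 = 67/8
q_2 = 3 ≤ 7 < 8 = q_3, so the answer is 25/3.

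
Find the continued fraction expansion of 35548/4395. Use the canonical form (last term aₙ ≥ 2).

[8; 11, 3, 18, 7]

35548 = 8*4395 + 388
4395 = 11*388 + 127
388 = 3*127 + 7
127 = 18*7 + 1
7 = 7*1 + 0  (stop)
So 35548/4395 = [8; 11, 3, 18, 7].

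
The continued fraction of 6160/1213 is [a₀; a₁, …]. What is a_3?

3

6160 = 5·1213 + 95   →  a_0 = 5
1213 = 12·95 + 73   →  a_1 = 12
95 = 1·73 + 22   →  a_2 = 1
73 = 3·22 + 7   →  a_3 = 3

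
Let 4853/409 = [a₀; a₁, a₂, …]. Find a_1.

1

4853 = 11·409 + 354   →  a_0 = 11
409 = 1·354 + 55   →  a_1 = 1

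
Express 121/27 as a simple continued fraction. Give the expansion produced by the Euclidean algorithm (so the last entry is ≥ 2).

121 = 4·27 + 13
27 = 2·13 + 1
13 = 13·1 + 0  (stop)
So 121/27 = [4; 2, 13].

[4; 2, 13]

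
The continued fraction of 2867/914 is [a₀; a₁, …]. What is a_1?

7

2867 = 3·914 + 125   →  a_0 = 3
914 = 7·125 + 39   →  a_1 = 7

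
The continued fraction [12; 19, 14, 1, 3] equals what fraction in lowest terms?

13559/1125

Fold from the inside: start with 3/1.
  1 + 1/3 = 4/3
  14 + 3/4 = 59/4
  19 + 4/59 = 1125/59
  12 + 59/1125 = 13559/1125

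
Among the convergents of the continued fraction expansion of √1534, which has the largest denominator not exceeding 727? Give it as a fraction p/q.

√1534 = [39; 6, 78, …] (period length 2).
Convergents:
  p_0/q_0 = 39/1
  p_1/q_1 = 235/6
  p_2/q_2 = 18369/469
  p_3/q_3 = 110449/2820
q_2 = 469 ≤ 727 < 2820 = q_3, so the answer is 18369/469.

18369/469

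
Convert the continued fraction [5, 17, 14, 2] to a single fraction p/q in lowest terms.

Fold from the inside: start with 2/1.
  14 + 1/2 = 29/2
  17 + 2/29 = 495/29
  5 + 29/495 = 2504/495

2504/495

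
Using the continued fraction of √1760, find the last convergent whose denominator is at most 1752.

√1760 = [41; 1, 19, 1, 82, …] (period length 4).
Convergents:
  p_0/q_0 = 41/1
  p_1/q_1 = 42/1
  p_2/q_2 = 839/20
  p_3/q_3 = 881/21
  p_4/q_4 = 73081/1742
  p_5/q_5 = 73962/1763
q_4 = 1742 ≤ 1752 < 1763 = q_5, so the answer is 73081/1742.

73081/1742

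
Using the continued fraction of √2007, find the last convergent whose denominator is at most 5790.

100351/2240

√2007 = [44; 1, 3, 1, 88, …] (period length 4).
Convergents:
  p_0/q_0 = 44/1
  p_1/q_1 = 45/1
  p_2/q_2 = 179/4
  p_3/q_3 = 224/5
  p_4/q_4 = 19891/444
  p_5/q_5 = 20115/449
  p_6/q_6 = 80236/1791
  p_7/q_7 = 100351/2240
  p_8/q_8 = 8911124/198911
q_7 = 2240 ≤ 5790 < 198911 = q_8, so the answer is 100351/2240.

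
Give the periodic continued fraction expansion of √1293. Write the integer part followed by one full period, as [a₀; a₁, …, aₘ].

[35; 1, 22, 1, 70]

a₀ = ⌊√1293⌋ = 35.
With m₀=0, d₀=1 and mₖ₊₁ = dₖaₖ − mₖ, dₖ₊₁ = (n − mₖ₊₁²)/dₖ, aₖ₊₁ = ⌊(a₀+mₖ₊₁)/dₖ₊₁⌋:
  k=1: m=35, d=68, a=1
  k=2: m=33, d=3, a=22
  k=3: m=33, d=68, a=1
  k=4: m=35, d=1, a=70
d=1 and a=2a₀=70 at k=4, so the next step gives (m, d) = (35, 68) again — its k=1 value — and the period has length 4.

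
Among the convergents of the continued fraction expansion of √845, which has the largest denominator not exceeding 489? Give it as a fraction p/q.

12238/421

√845 = [29; 14, 1, 1, 14, 58, …] (period length 5).
Convergents:
  p_0/q_0 = 29/1
  p_1/q_1 = 407/14
  p_2/q_2 = 436/15
  p_3/q_3 = 843/29
  p_4/q_4 = 12238/421
  p_5/q_5 = 710647/24447
q_4 = 421 ≤ 489 < 24447 = q_5, so the answer is 12238/421.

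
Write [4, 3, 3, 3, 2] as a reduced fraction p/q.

Fold from the inside: start with 2/1.
  3 + 1/2 = 7/2
  3 + 2/7 = 23/7
  3 + 7/23 = 76/23
  4 + 23/76 = 327/76

327/76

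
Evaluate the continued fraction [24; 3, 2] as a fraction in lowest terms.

Using pₖ = aₖpₖ₋₁ + pₖ₋₂ and qₖ = aₖqₖ₋₁ + qₖ₋₂:
  k=0: a=24, p=24, q=1
  k=1: a=3, p=73, q=3
  k=2: a=2, p=170, q=7

170/7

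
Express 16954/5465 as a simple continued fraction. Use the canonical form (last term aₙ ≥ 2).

[3; 9, 1, 3, 2, 8, 2, 3]

16954 = 3*5465 + 559
5465 = 9*559 + 434
559 = 1*434 + 125
434 = 3*125 + 59
125 = 2*59 + 7
59 = 8*7 + 3
7 = 2*3 + 1
3 = 3*1 + 0  (stop)
So 16954/5465 = [3; 9, 1, 3, 2, 8, 2, 3].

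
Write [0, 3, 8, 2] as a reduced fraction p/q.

17/53

Fold from the inside: start with 2/1.
  8 + 1/2 = 17/2
  3 + 2/17 = 53/17
  0 + 17/53 = 17/53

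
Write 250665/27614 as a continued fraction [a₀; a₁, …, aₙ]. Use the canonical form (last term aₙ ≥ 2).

250665 = 9×27614 + 2139
27614 = 12×2139 + 1946
2139 = 1×1946 + 193
1946 = 10×193 + 16
193 = 12×16 + 1
16 = 16×1 + 0  (stop)
So 250665/27614 = [9; 12, 1, 10, 12, 16].

[9; 12, 1, 10, 12, 16]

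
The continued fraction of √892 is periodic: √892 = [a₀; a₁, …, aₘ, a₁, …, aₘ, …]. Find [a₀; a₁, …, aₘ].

a₀ = ⌊√892⌋ = 29.
With m₀=0, d₀=1 and mₖ₊₁ = dₖaₖ − mₖ, dₖ₊₁ = (n − mₖ₊₁²)/dₖ, aₖ₊₁ = ⌊(a₀+mₖ₊₁)/dₖ₊₁⌋:
  k=1: m=29, d=51, a=1
  k=2: m=22, d=8, a=6
  k=3: m=26, d=27, a=2
  k=4: m=28, d=4, a=14
  k=5: m=28, d=27, a=2
  k=6: m=26, d=8, a=6
  k=7: m=22, d=51, a=1
  k=8: m=29, d=1, a=58
d=1 and a=2a₀=58 at k=8, so the next step gives (m, d) = (29, 51) again — its k=1 value — and the period has length 8.

[29; 1, 6, 2, 14, 2, 6, 1, 58]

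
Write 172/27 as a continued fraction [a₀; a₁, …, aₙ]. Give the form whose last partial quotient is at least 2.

172 = 6*27 + 10
27 = 2*10 + 7
10 = 1*7 + 3
7 = 2*3 + 1
3 = 3*1 + 0  (stop)
So 172/27 = [6; 2, 1, 2, 3].

[6; 2, 1, 2, 3]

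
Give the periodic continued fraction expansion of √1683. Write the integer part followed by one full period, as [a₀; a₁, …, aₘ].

[41; 41, 82]

a₀ = ⌊√1683⌋ = 41.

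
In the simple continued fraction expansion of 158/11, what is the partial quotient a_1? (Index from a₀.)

158 = 14·11 + 4   →  a_0 = 14
11 = 2·4 + 3   →  a_1 = 2

2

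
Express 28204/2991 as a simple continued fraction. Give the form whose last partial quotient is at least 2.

[9; 2, 3, 19, 7, 3]

28204 = 9*2991 + 1285
2991 = 2*1285 + 421
1285 = 3*421 + 22
421 = 19*22 + 3
22 = 7*3 + 1
3 = 3*1 + 0  (stop)
So 28204/2991 = [9; 2, 3, 19, 7, 3].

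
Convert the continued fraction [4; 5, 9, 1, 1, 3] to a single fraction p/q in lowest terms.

1435/342

Fold from the inside: start with 3/1.
  1 + 1/3 = 4/3
  1 + 3/4 = 7/4
  9 + 4/7 = 67/7
  5 + 7/67 = 342/67
  4 + 67/342 = 1435/342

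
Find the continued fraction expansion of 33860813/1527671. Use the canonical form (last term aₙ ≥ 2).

33860813 = 22×1527671 + 252051
1527671 = 6×252051 + 15365
252051 = 16×15365 + 6211
15365 = 2×6211 + 2943
6211 = 2×2943 + 325
2943 = 9×325 + 18
325 = 18×18 + 1
18 = 18×1 + 0  (stop)
So 33860813/1527671 = [22; 6, 16, 2, 2, 9, 18, 18].

[22; 6, 16, 2, 2, 9, 18, 18]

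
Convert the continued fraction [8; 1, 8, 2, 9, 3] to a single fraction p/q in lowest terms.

4972/559

Using pₖ = aₖpₖ₋₁ + pₖ₋₂ and qₖ = aₖqₖ₋₁ + qₖ₋₂:
  k=0: a=8, p=8, q=1
  k=1: a=1, p=9, q=1
  k=2: a=8, p=80, q=9
  k=3: a=2, p=169, q=19
  k=4: a=9, p=1601, q=180
  k=5: a=3, p=4972, q=559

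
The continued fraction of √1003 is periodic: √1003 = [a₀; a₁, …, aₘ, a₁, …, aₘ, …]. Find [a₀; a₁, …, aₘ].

a₀ = ⌊√1003⌋ = 31.
With m₀=0, d₀=1 and mₖ₊₁ = dₖaₖ − mₖ, dₖ₊₁ = (n − mₖ₊₁²)/dₖ, aₖ₊₁ = ⌊(a₀+mₖ₊₁)/dₖ₊₁⌋:
  k=1: m=31, d=42, a=1
  k=2: m=11, d=21, a=2
  k=3: m=31, d=2, a=31
  k=4: m=31, d=21, a=2
  k=5: m=11, d=42, a=1
  k=6: m=31, d=1, a=62
d=1 and a=2a₀=62 at k=6, so the next step gives (m, d) = (31, 42) again — its k=1 value — and the period has length 6.

[31; 1, 2, 31, 2, 1, 62]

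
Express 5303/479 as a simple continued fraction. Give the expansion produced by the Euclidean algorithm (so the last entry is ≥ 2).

[11; 14, 11, 3]

5303 = 11·479 + 34
479 = 14·34 + 3
34 = 11·3 + 1
3 = 3·1 + 0  (stop)
So 5303/479 = [11; 14, 11, 3].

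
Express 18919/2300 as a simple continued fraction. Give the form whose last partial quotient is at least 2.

[8; 4, 2, 3, 6, 2, 5]

18919 = 8*2300 + 519
2300 = 4*519 + 224
519 = 2*224 + 71
224 = 3*71 + 11
71 = 6*11 + 5
11 = 2*5 + 1
5 = 5*1 + 0  (stop)
So 18919/2300 = [8; 4, 2, 3, 6, 2, 5].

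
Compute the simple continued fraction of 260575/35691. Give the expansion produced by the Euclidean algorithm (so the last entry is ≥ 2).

[7; 3, 3, 11, 3, 14, 3, 2]

260575 = 7×35691 + 10738
35691 = 3×10738 + 3477
10738 = 3×3477 + 307
3477 = 11×307 + 100
307 = 3×100 + 7
100 = 14×7 + 2
7 = 3×2 + 1
2 = 2×1 + 0  (stop)
So 260575/35691 = [7; 3, 3, 11, 3, 14, 3, 2].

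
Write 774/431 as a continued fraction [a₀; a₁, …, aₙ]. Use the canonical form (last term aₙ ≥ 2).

774 = 1×431 + 343
431 = 1×343 + 88
343 = 3×88 + 79
88 = 1×79 + 9
79 = 8×9 + 7
9 = 1×7 + 2
7 = 3×2 + 1
2 = 2×1 + 0  (stop)
So 774/431 = [1; 1, 3, 1, 8, 1, 3, 2].

[1; 1, 3, 1, 8, 1, 3, 2]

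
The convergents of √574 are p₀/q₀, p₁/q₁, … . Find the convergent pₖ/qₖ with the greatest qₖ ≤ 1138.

√574 = [23; 1, 22, 1, 46, …] (period length 4).
Convergents:
  p_0/q_0 = 23/1
  p_1/q_1 = 24/1
  p_2/q_2 = 551/23
  p_3/q_3 = 575/24
  p_4/q_4 = 27001/1127
  p_5/q_5 = 27576/1151
q_4 = 1127 ≤ 1138 < 1151 = q_5, so the answer is 27001/1127.

27001/1127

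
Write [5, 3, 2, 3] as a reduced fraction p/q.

127/24

Using pₖ = aₖpₖ₋₁ + pₖ₋₂ and qₖ = aₖqₖ₋₁ + qₖ₋₂:
  k=0: a=5, p=5, q=1
  k=1: a=3, p=16, q=3
  k=2: a=2, p=37, q=7
  k=3: a=3, p=127, q=24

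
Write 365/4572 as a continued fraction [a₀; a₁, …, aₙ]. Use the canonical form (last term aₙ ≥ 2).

365 = 0·4572 + 365
4572 = 12·365 + 192
365 = 1·192 + 173
192 = 1·173 + 19
173 = 9·19 + 2
19 = 9·2 + 1
2 = 2·1 + 0  (stop)
So 365/4572 = [0; 12, 1, 1, 9, 9, 2].

[0; 12, 1, 1, 9, 9, 2]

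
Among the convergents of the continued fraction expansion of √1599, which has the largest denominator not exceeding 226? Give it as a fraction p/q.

3199/80

√1599 = [39; 1, 78, …] (period length 2).
Convergents:
  p_0/q_0 = 39/1
  p_1/q_1 = 40/1
  p_2/q_2 = 3159/79
  p_3/q_3 = 3199/80
  p_4/q_4 = 252681/6319
q_3 = 80 ≤ 226 < 6319 = q_4, so the answer is 3199/80.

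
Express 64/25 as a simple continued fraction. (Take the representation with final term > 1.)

[2; 1, 1, 3, 1, 2]

64 = 2·25 + 14
25 = 1·14 + 11
14 = 1·11 + 3
11 = 3·3 + 2
3 = 1·2 + 1
2 = 2·1 + 0  (stop)
So 64/25 = [2; 1, 1, 3, 1, 2].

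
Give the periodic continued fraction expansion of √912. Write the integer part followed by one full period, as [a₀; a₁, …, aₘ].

[30; 5, 60]

a₀ = ⌊√912⌋ = 30.
With m₀=0, d₀=1 and mₖ₊₁ = dₖaₖ − mₖ, dₖ₊₁ = (n − mₖ₊₁²)/dₖ, aₖ₊₁ = ⌊(a₀+mₖ₊₁)/dₖ₊₁⌋:
  k=1: m=30, d=12, a=5
  k=2: m=30, d=1, a=60
d=1 and a=2a₀=60 at k=2, so the next step gives (m, d) = (30, 12) again — its k=1 value — and the period has length 2.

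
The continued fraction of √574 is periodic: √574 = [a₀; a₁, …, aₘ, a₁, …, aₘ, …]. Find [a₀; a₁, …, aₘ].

a₀ = ⌊√574⌋ = 23.
With m₀=0, d₀=1 and mₖ₊₁ = dₖaₖ − mₖ, dₖ₊₁ = (n − mₖ₊₁²)/dₖ, aₖ₊₁ = ⌊(a₀+mₖ₊₁)/dₖ₊₁⌋:
  k=1: m=23, d=45, a=1
  k=2: m=22, d=2, a=22
  k=3: m=22, d=45, a=1
  k=4: m=23, d=1, a=46
d=1 and a=2a₀=46 at k=4, so the next step gives (m, d) = (23, 45) again — its k=1 value — and the period has length 4.

[23; 1, 22, 1, 46]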